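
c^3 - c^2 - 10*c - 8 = (c - 4)*(c + 1)*(c + 2)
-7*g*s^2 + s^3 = s^2*(-7*g + s)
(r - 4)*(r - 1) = r^2 - 5*r + 4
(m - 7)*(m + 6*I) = m^2 - 7*m + 6*I*m - 42*I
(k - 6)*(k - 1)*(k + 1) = k^3 - 6*k^2 - k + 6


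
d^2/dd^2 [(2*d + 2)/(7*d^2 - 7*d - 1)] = 28*(-3*d*(-7*d^2 + 7*d + 1) - 7*(d + 1)*(2*d - 1)^2)/(-7*d^2 + 7*d + 1)^3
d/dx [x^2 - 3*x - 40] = 2*x - 3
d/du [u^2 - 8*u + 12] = 2*u - 8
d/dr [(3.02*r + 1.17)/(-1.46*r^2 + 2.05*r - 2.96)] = (4.4092*r^2 + 3.4164*r - 11.3377)/(2.1316*r^4 - 5.986*r^3 + 12.8457*r^2 - 12.136*r + 8.7616)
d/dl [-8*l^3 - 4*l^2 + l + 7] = -24*l^2 - 8*l + 1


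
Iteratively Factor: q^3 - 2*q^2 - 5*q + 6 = (q + 2)*(q^2 - 4*q + 3) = (q - 1)*(q + 2)*(q - 3)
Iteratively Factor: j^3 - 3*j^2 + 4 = (j + 1)*(j^2 - 4*j + 4) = (j - 2)*(j + 1)*(j - 2)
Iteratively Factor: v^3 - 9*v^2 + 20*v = (v - 4)*(v^2 - 5*v) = v*(v - 4)*(v - 5)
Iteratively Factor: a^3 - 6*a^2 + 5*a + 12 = (a - 4)*(a^2 - 2*a - 3) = (a - 4)*(a + 1)*(a - 3)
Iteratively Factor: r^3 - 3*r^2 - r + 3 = (r - 1)*(r^2 - 2*r - 3) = (r - 3)*(r - 1)*(r + 1)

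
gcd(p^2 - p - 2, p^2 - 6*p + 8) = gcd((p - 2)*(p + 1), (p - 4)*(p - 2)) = p - 2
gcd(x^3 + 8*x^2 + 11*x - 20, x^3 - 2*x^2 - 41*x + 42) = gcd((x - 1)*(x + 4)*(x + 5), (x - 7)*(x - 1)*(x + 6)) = x - 1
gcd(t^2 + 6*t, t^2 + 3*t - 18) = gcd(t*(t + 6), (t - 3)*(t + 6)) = t + 6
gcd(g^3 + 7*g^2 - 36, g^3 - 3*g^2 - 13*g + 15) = g + 3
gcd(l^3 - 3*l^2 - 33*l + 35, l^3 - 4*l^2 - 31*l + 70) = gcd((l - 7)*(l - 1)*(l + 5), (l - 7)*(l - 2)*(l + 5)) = l^2 - 2*l - 35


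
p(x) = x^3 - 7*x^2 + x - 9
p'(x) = 3*x^2 - 14*x + 1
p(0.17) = -9.03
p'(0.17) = -1.29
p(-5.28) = -356.63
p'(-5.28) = 158.56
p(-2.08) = -50.36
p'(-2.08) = 43.10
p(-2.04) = -48.66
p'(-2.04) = 42.04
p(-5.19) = -342.54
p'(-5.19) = 154.47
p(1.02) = -14.20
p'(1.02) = -10.16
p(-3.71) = -160.12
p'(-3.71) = 94.23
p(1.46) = -19.35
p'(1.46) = -13.05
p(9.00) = 162.00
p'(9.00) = 118.00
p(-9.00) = -1314.00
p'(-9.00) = 370.00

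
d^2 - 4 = (d - 2)*(d + 2)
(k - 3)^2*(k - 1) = k^3 - 7*k^2 + 15*k - 9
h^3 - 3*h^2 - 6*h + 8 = (h - 4)*(h - 1)*(h + 2)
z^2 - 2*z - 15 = (z - 5)*(z + 3)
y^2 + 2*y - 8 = (y - 2)*(y + 4)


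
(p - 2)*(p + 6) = p^2 + 4*p - 12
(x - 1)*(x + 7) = x^2 + 6*x - 7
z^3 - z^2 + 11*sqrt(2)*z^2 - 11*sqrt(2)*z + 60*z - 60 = (z - 1)*(z + 5*sqrt(2))*(z + 6*sqrt(2))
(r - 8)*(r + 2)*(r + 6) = r^3 - 52*r - 96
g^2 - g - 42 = (g - 7)*(g + 6)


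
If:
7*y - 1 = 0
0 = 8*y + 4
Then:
No Solution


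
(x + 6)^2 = x^2 + 12*x + 36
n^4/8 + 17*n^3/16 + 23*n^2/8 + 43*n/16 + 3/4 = (n/4 + 1)*(n/2 + 1/2)*(n + 1/2)*(n + 3)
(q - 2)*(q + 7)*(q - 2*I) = q^3 + 5*q^2 - 2*I*q^2 - 14*q - 10*I*q + 28*I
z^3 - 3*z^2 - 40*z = z*(z - 8)*(z + 5)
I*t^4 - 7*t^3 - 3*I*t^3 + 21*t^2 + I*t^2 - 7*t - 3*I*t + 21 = (t - 3)*(t + I)*(t + 7*I)*(I*t + 1)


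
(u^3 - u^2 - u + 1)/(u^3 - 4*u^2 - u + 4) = (u - 1)/(u - 4)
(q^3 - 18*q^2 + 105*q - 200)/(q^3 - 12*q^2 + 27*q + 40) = (q - 5)/(q + 1)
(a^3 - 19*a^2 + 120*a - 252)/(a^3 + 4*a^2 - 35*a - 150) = (a^2 - 13*a + 42)/(a^2 + 10*a + 25)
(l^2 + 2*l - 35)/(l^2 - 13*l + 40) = (l + 7)/(l - 8)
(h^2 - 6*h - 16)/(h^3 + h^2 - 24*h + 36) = (h^2 - 6*h - 16)/(h^3 + h^2 - 24*h + 36)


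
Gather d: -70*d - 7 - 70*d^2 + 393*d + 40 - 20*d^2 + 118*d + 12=-90*d^2 + 441*d + 45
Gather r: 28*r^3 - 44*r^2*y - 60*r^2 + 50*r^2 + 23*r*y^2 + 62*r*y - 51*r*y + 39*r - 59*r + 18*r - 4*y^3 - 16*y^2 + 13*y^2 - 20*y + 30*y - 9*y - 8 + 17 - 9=28*r^3 + r^2*(-44*y - 10) + r*(23*y^2 + 11*y - 2) - 4*y^3 - 3*y^2 + y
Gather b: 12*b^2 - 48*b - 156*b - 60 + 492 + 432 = 12*b^2 - 204*b + 864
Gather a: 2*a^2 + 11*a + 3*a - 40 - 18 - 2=2*a^2 + 14*a - 60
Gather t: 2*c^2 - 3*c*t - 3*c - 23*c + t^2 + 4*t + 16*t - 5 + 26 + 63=2*c^2 - 26*c + t^2 + t*(20 - 3*c) + 84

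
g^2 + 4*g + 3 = (g + 1)*(g + 3)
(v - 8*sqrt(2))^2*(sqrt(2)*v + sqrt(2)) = sqrt(2)*v^3 - 32*v^2 + sqrt(2)*v^2 - 32*v + 128*sqrt(2)*v + 128*sqrt(2)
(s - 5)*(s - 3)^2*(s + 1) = s^4 - 10*s^3 + 28*s^2 - 6*s - 45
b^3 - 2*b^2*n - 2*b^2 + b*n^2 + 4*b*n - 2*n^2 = (b - 2)*(b - n)^2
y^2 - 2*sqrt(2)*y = y*(y - 2*sqrt(2))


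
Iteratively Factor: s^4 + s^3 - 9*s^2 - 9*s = (s + 3)*(s^3 - 2*s^2 - 3*s) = (s - 3)*(s + 3)*(s^2 + s) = s*(s - 3)*(s + 3)*(s + 1)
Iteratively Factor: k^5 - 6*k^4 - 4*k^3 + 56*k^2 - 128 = (k - 4)*(k^4 - 2*k^3 - 12*k^2 + 8*k + 32) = (k - 4)*(k + 2)*(k^3 - 4*k^2 - 4*k + 16) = (k - 4)*(k + 2)^2*(k^2 - 6*k + 8) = (k - 4)^2*(k + 2)^2*(k - 2)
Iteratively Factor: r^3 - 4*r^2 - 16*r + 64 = (r + 4)*(r^2 - 8*r + 16) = (r - 4)*(r + 4)*(r - 4)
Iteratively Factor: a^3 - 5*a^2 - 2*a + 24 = (a - 4)*(a^2 - a - 6) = (a - 4)*(a + 2)*(a - 3)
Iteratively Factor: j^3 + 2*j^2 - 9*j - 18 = (j + 3)*(j^2 - j - 6) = (j + 2)*(j + 3)*(j - 3)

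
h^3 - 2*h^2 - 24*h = h*(h - 6)*(h + 4)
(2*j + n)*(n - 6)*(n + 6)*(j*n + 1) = 2*j^2*n^3 - 72*j^2*n + j*n^4 - 34*j*n^2 - 72*j + n^3 - 36*n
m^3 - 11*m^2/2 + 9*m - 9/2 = (m - 3)*(m - 3/2)*(m - 1)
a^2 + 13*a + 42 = (a + 6)*(a + 7)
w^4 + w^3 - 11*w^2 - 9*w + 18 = (w - 3)*(w - 1)*(w + 2)*(w + 3)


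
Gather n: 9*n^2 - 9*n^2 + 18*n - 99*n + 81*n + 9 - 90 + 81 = 0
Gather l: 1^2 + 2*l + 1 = 2*l + 2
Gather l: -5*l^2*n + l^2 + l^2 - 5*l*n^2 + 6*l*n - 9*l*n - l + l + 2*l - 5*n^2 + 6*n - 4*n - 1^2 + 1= l^2*(2 - 5*n) + l*(-5*n^2 - 3*n + 2) - 5*n^2 + 2*n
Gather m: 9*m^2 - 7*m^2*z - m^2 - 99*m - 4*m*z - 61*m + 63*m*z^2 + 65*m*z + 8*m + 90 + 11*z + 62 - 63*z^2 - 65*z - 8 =m^2*(8 - 7*z) + m*(63*z^2 + 61*z - 152) - 63*z^2 - 54*z + 144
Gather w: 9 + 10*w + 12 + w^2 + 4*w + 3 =w^2 + 14*w + 24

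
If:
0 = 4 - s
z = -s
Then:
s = 4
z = -4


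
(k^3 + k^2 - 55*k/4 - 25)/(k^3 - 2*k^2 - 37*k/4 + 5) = (2*k + 5)/(2*k - 1)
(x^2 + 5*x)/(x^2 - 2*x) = (x + 5)/(x - 2)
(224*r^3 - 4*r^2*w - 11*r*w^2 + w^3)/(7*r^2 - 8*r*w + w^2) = (32*r^2 + 4*r*w - w^2)/(r - w)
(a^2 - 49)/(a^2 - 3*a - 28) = (a + 7)/(a + 4)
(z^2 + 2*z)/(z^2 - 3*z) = (z + 2)/(z - 3)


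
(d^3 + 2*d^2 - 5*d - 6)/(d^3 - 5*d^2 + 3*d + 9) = (d^2 + d - 6)/(d^2 - 6*d + 9)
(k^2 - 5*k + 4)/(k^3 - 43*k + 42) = (k - 4)/(k^2 + k - 42)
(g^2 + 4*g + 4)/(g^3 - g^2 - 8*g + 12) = (g^2 + 4*g + 4)/(g^3 - g^2 - 8*g + 12)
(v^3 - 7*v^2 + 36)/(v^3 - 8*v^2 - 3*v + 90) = (v^2 - v - 6)/(v^2 - 2*v - 15)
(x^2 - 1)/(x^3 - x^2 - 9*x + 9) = (x + 1)/(x^2 - 9)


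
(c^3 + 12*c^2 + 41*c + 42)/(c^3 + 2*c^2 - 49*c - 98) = (c + 3)/(c - 7)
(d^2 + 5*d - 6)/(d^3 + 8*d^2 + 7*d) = (d^2 + 5*d - 6)/(d*(d^2 + 8*d + 7))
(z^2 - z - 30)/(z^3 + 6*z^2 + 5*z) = (z - 6)/(z*(z + 1))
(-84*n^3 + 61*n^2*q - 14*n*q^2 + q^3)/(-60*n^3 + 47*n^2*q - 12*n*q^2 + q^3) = (-7*n + q)/(-5*n + q)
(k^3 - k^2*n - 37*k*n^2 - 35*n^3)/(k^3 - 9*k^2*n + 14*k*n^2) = (k^2 + 6*k*n + 5*n^2)/(k*(k - 2*n))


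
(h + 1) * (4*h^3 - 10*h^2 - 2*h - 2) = 4*h^4 - 6*h^3 - 12*h^2 - 4*h - 2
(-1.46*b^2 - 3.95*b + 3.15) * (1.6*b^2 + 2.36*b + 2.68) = -2.336*b^4 - 9.7656*b^3 - 8.1948*b^2 - 3.152*b + 8.442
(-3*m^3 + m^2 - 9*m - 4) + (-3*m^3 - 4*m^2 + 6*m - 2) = -6*m^3 - 3*m^2 - 3*m - 6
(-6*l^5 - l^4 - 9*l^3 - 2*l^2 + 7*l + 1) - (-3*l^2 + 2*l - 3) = -6*l^5 - l^4 - 9*l^3 + l^2 + 5*l + 4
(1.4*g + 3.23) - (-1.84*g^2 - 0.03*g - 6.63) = 1.84*g^2 + 1.43*g + 9.86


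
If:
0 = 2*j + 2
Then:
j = -1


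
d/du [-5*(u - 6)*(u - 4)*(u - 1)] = -15*u^2 + 110*u - 170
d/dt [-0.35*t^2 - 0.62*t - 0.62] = -0.7*t - 0.62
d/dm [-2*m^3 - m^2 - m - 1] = -6*m^2 - 2*m - 1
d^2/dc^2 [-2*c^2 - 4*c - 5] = -4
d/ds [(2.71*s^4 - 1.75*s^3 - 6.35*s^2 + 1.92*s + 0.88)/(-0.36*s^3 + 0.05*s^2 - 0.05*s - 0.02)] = (-0.9756*s^6 + 0.271*s^5 - 2.78*s^4 + 1.3406*s^3 + 1.2769*s^2 + 0.166*s + 0.0056)/(0.1296*s^6 - 0.036*s^5 + 0.0385*s^4 + 0.0094*s^3 + 0.0005*s^2 + 0.002*s + 0.0004)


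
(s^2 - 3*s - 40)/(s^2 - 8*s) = (s + 5)/s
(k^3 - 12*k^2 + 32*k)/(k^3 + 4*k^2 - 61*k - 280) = k*(k - 4)/(k^2 + 12*k + 35)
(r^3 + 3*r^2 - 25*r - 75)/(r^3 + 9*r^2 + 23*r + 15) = (r - 5)/(r + 1)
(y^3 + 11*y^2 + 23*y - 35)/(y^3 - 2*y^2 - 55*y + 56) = (y + 5)/(y - 8)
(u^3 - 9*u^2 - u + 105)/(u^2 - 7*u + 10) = (u^2 - 4*u - 21)/(u - 2)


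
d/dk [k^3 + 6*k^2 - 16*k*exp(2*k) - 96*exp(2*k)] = 3*k^2 - 32*k*exp(2*k) + 12*k - 208*exp(2*k)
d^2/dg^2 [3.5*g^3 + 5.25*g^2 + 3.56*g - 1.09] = 21.0*g + 10.5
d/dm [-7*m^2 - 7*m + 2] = -14*m - 7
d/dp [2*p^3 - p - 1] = 6*p^2 - 1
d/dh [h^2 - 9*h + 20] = 2*h - 9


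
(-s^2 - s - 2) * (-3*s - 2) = 3*s^3 + 5*s^2 + 8*s + 4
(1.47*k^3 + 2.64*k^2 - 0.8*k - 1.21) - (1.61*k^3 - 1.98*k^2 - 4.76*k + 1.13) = -0.14*k^3 + 4.62*k^2 + 3.96*k - 2.34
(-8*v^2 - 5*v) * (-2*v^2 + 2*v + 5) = 16*v^4 - 6*v^3 - 50*v^2 - 25*v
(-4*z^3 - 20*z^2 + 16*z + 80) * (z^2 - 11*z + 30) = -4*z^5 + 24*z^4 + 116*z^3 - 696*z^2 - 400*z + 2400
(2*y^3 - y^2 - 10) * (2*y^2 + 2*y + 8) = 4*y^5 + 2*y^4 + 14*y^3 - 28*y^2 - 20*y - 80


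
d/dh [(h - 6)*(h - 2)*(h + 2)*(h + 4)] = 4*h^3 - 6*h^2 - 56*h + 8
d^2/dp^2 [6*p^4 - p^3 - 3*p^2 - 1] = 72*p^2 - 6*p - 6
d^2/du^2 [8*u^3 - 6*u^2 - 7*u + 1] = 48*u - 12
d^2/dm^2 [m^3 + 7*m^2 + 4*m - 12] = 6*m + 14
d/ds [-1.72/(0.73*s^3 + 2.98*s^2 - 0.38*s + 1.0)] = (3.7668*s^2 + 10.2512*s - 0.6536)/(0.73*s^3 + 2.98*s^2 - 0.38*s + 1.0)^2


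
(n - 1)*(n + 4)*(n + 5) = n^3 + 8*n^2 + 11*n - 20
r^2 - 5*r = r*(r - 5)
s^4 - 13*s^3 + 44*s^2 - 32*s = s*(s - 8)*(s - 4)*(s - 1)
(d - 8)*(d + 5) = d^2 - 3*d - 40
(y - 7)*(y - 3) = y^2 - 10*y + 21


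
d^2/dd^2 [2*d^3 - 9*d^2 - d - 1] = 12*d - 18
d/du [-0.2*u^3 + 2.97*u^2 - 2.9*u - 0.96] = -0.6*u^2 + 5.94*u - 2.9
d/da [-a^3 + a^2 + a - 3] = -3*a^2 + 2*a + 1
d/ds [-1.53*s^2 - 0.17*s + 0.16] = -3.06*s - 0.17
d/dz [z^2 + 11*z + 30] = 2*z + 11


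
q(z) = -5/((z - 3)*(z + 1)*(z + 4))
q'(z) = 5/((z - 3)*(z + 1)*(z + 4)^2) + 5/((z - 3)*(z + 1)^2*(z + 4)) + 5/((z - 3)^2*(z + 1)*(z + 4)) = 5*(3*z^2 + 4*z - 11)/(z^6 + 4*z^5 - 18*z^4 - 68*z^3 + 73*z^2 + 264*z + 144)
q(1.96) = 0.27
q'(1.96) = 0.12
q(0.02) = 0.41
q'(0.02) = -0.37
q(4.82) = -0.05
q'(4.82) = 0.04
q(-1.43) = -1.02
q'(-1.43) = -2.21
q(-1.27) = -1.59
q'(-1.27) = -5.67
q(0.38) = 0.32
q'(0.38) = -0.18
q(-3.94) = -4.08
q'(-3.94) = 66.09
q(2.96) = 4.54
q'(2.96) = 111.59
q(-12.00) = 0.00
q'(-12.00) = 0.00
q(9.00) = -0.00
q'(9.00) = 0.00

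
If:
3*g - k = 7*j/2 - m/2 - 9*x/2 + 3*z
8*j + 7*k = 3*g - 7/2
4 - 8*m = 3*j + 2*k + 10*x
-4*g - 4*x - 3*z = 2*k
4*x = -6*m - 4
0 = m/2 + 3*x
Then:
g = 1011/208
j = 813/104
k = -1529/208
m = -3/4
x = 1/8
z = -545/312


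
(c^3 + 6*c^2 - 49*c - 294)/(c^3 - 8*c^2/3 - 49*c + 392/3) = 3*(c + 6)/(3*c - 8)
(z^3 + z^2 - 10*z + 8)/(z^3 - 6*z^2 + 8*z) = (z^2 + 3*z - 4)/(z*(z - 4))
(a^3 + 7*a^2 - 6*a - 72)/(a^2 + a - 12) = a + 6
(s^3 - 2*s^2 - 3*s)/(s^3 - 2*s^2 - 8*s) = (-s^2 + 2*s + 3)/(-s^2 + 2*s + 8)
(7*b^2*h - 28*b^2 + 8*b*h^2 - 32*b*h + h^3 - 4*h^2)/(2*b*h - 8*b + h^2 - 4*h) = (7*b^2 + 8*b*h + h^2)/(2*b + h)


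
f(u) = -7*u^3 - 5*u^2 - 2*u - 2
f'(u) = -21*u^2 - 10*u - 2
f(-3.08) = 161.25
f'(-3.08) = -170.41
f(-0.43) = -1.51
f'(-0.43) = -1.58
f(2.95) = -231.12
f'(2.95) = -214.25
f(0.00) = -2.00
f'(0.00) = -2.00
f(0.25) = -2.92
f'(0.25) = -5.81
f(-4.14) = 417.29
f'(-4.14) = -320.53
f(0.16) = -2.48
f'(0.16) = -4.14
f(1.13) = -20.74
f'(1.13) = -40.11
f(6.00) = -1706.00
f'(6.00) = -818.00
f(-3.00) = 148.00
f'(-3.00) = -161.00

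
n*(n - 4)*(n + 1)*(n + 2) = n^4 - n^3 - 10*n^2 - 8*n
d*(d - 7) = d^2 - 7*d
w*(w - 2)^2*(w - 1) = w^4 - 5*w^3 + 8*w^2 - 4*w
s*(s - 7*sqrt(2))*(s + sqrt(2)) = s^3 - 6*sqrt(2)*s^2 - 14*s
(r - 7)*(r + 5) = r^2 - 2*r - 35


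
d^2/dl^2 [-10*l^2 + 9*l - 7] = -20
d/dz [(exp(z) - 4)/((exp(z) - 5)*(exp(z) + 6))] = (-exp(2*z) + 8*exp(z) - 26)*exp(z)/(exp(4*z) + 2*exp(3*z) - 59*exp(2*z) - 60*exp(z) + 900)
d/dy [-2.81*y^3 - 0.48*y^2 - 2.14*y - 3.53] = -8.43*y^2 - 0.96*y - 2.14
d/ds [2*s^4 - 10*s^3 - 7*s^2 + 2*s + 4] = 8*s^3 - 30*s^2 - 14*s + 2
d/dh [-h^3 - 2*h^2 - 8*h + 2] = -3*h^2 - 4*h - 8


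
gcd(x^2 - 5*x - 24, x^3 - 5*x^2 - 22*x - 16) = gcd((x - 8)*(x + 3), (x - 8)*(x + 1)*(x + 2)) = x - 8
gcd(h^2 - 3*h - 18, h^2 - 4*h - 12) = h - 6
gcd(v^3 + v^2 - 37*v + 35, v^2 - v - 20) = v - 5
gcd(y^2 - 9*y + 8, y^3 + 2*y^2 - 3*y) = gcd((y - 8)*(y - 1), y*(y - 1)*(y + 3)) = y - 1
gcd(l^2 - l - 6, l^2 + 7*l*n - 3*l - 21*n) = l - 3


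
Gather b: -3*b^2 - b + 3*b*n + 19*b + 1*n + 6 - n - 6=-3*b^2 + b*(3*n + 18)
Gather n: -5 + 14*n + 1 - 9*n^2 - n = -9*n^2 + 13*n - 4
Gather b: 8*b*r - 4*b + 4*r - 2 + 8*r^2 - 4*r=b*(8*r - 4) + 8*r^2 - 2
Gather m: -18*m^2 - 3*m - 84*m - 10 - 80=-18*m^2 - 87*m - 90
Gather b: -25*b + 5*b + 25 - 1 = 24 - 20*b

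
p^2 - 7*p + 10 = (p - 5)*(p - 2)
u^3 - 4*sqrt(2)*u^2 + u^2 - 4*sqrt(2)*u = u*(u + 1)*(u - 4*sqrt(2))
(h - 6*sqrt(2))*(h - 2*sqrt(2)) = h^2 - 8*sqrt(2)*h + 24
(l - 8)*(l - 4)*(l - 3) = l^3 - 15*l^2 + 68*l - 96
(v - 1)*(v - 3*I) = v^2 - v - 3*I*v + 3*I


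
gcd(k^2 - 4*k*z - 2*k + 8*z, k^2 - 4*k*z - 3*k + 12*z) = -k + 4*z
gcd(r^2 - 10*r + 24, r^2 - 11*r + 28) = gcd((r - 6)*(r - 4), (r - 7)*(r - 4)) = r - 4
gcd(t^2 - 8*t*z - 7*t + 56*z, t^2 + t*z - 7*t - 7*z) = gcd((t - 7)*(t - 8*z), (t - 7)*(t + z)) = t - 7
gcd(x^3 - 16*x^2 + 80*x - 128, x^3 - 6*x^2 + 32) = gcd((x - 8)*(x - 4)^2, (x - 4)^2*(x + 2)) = x^2 - 8*x + 16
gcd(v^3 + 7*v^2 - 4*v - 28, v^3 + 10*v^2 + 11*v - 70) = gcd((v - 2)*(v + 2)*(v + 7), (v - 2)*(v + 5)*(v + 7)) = v^2 + 5*v - 14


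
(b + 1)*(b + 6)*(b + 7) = b^3 + 14*b^2 + 55*b + 42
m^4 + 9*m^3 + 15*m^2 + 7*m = m*(m + 1)^2*(m + 7)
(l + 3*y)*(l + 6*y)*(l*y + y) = l^3*y + 9*l^2*y^2 + l^2*y + 18*l*y^3 + 9*l*y^2 + 18*y^3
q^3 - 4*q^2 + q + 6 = (q - 3)*(q - 2)*(q + 1)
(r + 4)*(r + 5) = r^2 + 9*r + 20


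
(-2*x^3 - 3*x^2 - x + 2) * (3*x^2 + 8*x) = -6*x^5 - 25*x^4 - 27*x^3 - 2*x^2 + 16*x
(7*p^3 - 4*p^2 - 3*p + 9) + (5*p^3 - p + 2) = 12*p^3 - 4*p^2 - 4*p + 11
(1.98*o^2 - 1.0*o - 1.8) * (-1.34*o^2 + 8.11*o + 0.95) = -2.6532*o^4 + 17.3978*o^3 - 3.817*o^2 - 15.548*o - 1.71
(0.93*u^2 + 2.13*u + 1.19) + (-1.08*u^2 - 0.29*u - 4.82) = -0.15*u^2 + 1.84*u - 3.63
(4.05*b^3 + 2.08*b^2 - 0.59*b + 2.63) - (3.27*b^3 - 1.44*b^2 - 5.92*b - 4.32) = 0.78*b^3 + 3.52*b^2 + 5.33*b + 6.95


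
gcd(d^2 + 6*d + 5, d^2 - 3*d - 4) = d + 1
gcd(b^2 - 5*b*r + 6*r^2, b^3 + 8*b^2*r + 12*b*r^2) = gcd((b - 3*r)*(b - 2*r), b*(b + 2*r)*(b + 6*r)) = 1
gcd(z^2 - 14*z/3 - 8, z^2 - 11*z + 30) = z - 6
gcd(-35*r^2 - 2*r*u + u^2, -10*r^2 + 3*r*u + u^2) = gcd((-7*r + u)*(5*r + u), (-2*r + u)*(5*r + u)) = 5*r + u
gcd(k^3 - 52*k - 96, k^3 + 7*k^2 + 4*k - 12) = k^2 + 8*k + 12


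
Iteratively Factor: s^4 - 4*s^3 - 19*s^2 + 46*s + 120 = (s + 3)*(s^3 - 7*s^2 + 2*s + 40) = (s - 5)*(s + 3)*(s^2 - 2*s - 8) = (s - 5)*(s + 2)*(s + 3)*(s - 4)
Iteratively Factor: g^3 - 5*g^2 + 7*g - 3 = (g - 1)*(g^2 - 4*g + 3) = (g - 3)*(g - 1)*(g - 1)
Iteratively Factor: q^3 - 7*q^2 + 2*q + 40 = (q + 2)*(q^2 - 9*q + 20) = (q - 5)*(q + 2)*(q - 4)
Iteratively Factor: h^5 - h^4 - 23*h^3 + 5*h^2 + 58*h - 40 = (h - 5)*(h^4 + 4*h^3 - 3*h^2 - 10*h + 8) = (h - 5)*(h - 1)*(h^3 + 5*h^2 + 2*h - 8) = (h - 5)*(h - 1)*(h + 4)*(h^2 + h - 2) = (h - 5)*(h - 1)^2*(h + 4)*(h + 2)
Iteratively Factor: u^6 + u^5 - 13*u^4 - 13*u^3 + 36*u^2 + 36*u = (u + 2)*(u^5 - u^4 - 11*u^3 + 9*u^2 + 18*u) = (u - 2)*(u + 2)*(u^4 + u^3 - 9*u^2 - 9*u) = u*(u - 2)*(u + 2)*(u^3 + u^2 - 9*u - 9) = u*(u - 3)*(u - 2)*(u + 2)*(u^2 + 4*u + 3) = u*(u - 3)*(u - 2)*(u + 1)*(u + 2)*(u + 3)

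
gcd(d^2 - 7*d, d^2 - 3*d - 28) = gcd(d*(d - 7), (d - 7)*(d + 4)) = d - 7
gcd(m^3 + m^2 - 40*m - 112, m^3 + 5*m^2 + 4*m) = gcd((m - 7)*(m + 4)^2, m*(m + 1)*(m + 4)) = m + 4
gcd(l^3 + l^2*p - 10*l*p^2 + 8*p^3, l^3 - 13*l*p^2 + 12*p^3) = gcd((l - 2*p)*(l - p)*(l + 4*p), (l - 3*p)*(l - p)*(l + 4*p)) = -l^2 - 3*l*p + 4*p^2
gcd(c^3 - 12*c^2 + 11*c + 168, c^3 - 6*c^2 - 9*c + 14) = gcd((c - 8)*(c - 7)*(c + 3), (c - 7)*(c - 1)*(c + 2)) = c - 7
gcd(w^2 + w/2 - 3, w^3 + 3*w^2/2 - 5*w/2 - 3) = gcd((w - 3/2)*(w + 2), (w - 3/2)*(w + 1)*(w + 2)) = w^2 + w/2 - 3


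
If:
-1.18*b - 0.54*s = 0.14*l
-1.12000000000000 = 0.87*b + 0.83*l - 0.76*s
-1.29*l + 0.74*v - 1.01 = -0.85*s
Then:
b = -0.396926749159054*v - 0.341723132750587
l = 0.978074459792215*v - 0.248469467693921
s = 0.61378359191995*v + 0.81114633726452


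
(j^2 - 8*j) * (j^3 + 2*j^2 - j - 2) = j^5 - 6*j^4 - 17*j^3 + 6*j^2 + 16*j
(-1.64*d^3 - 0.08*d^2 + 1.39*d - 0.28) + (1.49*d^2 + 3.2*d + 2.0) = -1.64*d^3 + 1.41*d^2 + 4.59*d + 1.72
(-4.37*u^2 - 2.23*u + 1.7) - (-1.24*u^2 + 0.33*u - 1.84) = -3.13*u^2 - 2.56*u + 3.54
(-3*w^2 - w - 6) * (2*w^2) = -6*w^4 - 2*w^3 - 12*w^2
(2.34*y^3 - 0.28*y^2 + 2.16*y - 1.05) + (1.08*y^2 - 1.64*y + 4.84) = 2.34*y^3 + 0.8*y^2 + 0.52*y + 3.79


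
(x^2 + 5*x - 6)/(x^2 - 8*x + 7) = (x + 6)/(x - 7)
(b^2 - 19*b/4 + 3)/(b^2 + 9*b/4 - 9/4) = (b - 4)/(b + 3)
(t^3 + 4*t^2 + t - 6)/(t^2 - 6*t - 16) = (t^2 + 2*t - 3)/(t - 8)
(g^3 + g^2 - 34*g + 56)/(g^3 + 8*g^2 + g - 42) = (g - 4)/(g + 3)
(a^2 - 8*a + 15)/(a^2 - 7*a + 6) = (a^2 - 8*a + 15)/(a^2 - 7*a + 6)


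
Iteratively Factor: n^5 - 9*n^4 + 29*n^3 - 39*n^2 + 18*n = (n)*(n^4 - 9*n^3 + 29*n^2 - 39*n + 18) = n*(n - 2)*(n^3 - 7*n^2 + 15*n - 9) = n*(n - 2)*(n - 1)*(n^2 - 6*n + 9) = n*(n - 3)*(n - 2)*(n - 1)*(n - 3)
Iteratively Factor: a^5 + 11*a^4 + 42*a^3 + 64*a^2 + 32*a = (a + 2)*(a^4 + 9*a^3 + 24*a^2 + 16*a) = (a + 2)*(a + 4)*(a^3 + 5*a^2 + 4*a) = a*(a + 2)*(a + 4)*(a^2 + 5*a + 4) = a*(a + 2)*(a + 4)^2*(a + 1)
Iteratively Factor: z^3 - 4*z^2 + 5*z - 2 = (z - 1)*(z^2 - 3*z + 2) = (z - 1)^2*(z - 2)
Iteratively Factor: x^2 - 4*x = (x)*(x - 4)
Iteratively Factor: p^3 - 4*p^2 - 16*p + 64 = (p - 4)*(p^2 - 16) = (p - 4)^2*(p + 4)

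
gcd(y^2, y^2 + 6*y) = y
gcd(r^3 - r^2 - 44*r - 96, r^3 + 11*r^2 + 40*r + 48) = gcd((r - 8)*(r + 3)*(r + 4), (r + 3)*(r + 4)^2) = r^2 + 7*r + 12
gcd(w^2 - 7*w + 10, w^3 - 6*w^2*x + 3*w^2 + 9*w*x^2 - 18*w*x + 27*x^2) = 1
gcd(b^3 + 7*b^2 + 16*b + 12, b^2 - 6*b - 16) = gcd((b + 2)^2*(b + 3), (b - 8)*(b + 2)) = b + 2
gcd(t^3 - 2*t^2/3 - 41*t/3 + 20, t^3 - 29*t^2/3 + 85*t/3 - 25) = t^2 - 14*t/3 + 5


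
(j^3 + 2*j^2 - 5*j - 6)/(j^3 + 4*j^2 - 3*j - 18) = (j + 1)/(j + 3)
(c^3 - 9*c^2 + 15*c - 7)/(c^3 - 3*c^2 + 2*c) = (c^2 - 8*c + 7)/(c*(c - 2))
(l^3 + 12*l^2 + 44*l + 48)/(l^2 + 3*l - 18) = (l^2 + 6*l + 8)/(l - 3)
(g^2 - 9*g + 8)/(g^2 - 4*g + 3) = (g - 8)/(g - 3)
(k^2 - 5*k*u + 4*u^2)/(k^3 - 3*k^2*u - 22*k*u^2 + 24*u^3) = (-k + 4*u)/(-k^2 + 2*k*u + 24*u^2)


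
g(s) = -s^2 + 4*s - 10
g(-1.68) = -19.54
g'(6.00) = -8.00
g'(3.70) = -3.40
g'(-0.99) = 5.98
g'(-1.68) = 7.36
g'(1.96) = 0.08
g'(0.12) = 3.76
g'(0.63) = 2.74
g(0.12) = -9.53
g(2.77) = -6.59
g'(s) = 4 - 2*s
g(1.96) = -6.00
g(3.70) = -8.89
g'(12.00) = -20.00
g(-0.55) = -12.50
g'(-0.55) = 5.10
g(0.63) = -7.88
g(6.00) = -22.00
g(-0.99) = -14.94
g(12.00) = -106.00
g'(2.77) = -1.54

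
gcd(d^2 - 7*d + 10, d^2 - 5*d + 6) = d - 2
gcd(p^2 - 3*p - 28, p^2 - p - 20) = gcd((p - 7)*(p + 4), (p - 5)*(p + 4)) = p + 4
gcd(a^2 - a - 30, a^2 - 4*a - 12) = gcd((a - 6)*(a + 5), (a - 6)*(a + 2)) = a - 6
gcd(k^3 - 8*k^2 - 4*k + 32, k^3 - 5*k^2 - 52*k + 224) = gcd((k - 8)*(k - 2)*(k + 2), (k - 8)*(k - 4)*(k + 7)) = k - 8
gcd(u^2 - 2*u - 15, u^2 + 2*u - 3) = u + 3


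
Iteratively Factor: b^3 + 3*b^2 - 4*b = (b)*(b^2 + 3*b - 4) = b*(b + 4)*(b - 1)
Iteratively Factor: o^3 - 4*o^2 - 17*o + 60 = (o - 5)*(o^2 + o - 12) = (o - 5)*(o - 3)*(o + 4)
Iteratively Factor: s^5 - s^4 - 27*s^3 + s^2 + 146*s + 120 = (s - 3)*(s^4 + 2*s^3 - 21*s^2 - 62*s - 40) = (s - 3)*(s + 1)*(s^3 + s^2 - 22*s - 40) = (s - 3)*(s + 1)*(s + 4)*(s^2 - 3*s - 10) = (s - 3)*(s + 1)*(s + 2)*(s + 4)*(s - 5)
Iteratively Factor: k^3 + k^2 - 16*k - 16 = (k + 4)*(k^2 - 3*k - 4) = (k + 1)*(k + 4)*(k - 4)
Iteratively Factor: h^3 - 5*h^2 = (h)*(h^2 - 5*h) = h*(h - 5)*(h)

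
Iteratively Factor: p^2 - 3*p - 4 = (p - 4)*(p + 1)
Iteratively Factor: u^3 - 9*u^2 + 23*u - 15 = (u - 1)*(u^2 - 8*u + 15) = (u - 3)*(u - 1)*(u - 5)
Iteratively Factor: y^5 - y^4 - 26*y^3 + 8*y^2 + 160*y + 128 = (y + 2)*(y^4 - 3*y^3 - 20*y^2 + 48*y + 64) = (y + 2)*(y + 4)*(y^3 - 7*y^2 + 8*y + 16) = (y - 4)*(y + 2)*(y + 4)*(y^2 - 3*y - 4) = (y - 4)^2*(y + 2)*(y + 4)*(y + 1)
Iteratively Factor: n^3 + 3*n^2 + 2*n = (n + 2)*(n^2 + n) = n*(n + 2)*(n + 1)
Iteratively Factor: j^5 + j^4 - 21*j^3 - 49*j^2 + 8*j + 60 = (j + 3)*(j^4 - 2*j^3 - 15*j^2 - 4*j + 20) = (j + 2)*(j + 3)*(j^3 - 4*j^2 - 7*j + 10) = (j - 5)*(j + 2)*(j + 3)*(j^2 + j - 2) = (j - 5)*(j + 2)^2*(j + 3)*(j - 1)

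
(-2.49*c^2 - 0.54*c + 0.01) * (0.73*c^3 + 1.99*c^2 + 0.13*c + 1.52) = -1.8177*c^5 - 5.3493*c^4 - 1.391*c^3 - 3.8351*c^2 - 0.8195*c + 0.0152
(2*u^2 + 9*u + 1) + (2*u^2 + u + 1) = 4*u^2 + 10*u + 2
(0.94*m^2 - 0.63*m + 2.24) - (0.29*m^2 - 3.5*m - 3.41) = 0.65*m^2 + 2.87*m + 5.65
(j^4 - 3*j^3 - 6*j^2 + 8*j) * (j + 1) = j^5 - 2*j^4 - 9*j^3 + 2*j^2 + 8*j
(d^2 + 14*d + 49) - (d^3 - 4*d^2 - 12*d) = -d^3 + 5*d^2 + 26*d + 49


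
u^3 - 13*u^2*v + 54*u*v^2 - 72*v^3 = (u - 6*v)*(u - 4*v)*(u - 3*v)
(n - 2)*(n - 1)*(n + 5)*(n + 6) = n^4 + 8*n^3 - n^2 - 68*n + 60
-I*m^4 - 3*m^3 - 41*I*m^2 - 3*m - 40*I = (m - 8*I)*(m - I)*(m + 5*I)*(-I*m + 1)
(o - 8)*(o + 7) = o^2 - o - 56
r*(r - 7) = r^2 - 7*r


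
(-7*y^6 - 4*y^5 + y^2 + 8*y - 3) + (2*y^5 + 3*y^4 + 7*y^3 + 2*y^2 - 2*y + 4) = -7*y^6 - 2*y^5 + 3*y^4 + 7*y^3 + 3*y^2 + 6*y + 1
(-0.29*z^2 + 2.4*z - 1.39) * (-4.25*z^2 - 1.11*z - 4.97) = 1.2325*z^4 - 9.8781*z^3 + 4.6848*z^2 - 10.3851*z + 6.9083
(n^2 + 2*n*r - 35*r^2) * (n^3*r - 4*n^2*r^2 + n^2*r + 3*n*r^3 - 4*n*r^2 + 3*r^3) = n^5*r - 2*n^4*r^2 + n^4*r - 40*n^3*r^3 - 2*n^3*r^2 + 146*n^2*r^4 - 40*n^2*r^3 - 105*n*r^5 + 146*n*r^4 - 105*r^5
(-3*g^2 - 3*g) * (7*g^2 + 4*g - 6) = -21*g^4 - 33*g^3 + 6*g^2 + 18*g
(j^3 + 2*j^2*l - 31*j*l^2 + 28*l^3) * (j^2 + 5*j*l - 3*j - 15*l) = j^5 + 7*j^4*l - 3*j^4 - 21*j^3*l^2 - 21*j^3*l - 127*j^2*l^3 + 63*j^2*l^2 + 140*j*l^4 + 381*j*l^3 - 420*l^4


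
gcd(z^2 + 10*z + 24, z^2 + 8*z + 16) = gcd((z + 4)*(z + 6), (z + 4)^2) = z + 4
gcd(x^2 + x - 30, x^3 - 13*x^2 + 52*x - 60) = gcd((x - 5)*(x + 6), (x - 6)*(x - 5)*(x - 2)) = x - 5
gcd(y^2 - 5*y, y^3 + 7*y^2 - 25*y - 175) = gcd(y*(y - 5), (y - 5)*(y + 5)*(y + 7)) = y - 5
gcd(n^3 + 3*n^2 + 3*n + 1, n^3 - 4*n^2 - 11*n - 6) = n^2 + 2*n + 1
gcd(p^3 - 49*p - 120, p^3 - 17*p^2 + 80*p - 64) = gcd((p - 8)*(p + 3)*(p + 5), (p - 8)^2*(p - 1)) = p - 8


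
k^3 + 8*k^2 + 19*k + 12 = (k + 1)*(k + 3)*(k + 4)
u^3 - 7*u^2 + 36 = (u - 6)*(u - 3)*(u + 2)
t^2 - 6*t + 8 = (t - 4)*(t - 2)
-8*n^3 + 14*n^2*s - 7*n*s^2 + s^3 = (-4*n + s)*(-2*n + s)*(-n + s)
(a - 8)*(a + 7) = a^2 - a - 56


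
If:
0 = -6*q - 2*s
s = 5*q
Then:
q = 0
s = 0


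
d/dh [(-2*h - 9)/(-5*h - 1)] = -43/(5*h + 1)^2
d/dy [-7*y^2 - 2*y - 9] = -14*y - 2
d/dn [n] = 1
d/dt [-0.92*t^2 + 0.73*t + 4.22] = 0.73 - 1.84*t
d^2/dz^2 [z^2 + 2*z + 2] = 2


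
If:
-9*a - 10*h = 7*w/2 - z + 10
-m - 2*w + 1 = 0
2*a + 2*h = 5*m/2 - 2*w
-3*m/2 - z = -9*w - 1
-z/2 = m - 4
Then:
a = -395/32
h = 43/4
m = -5/8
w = 13/16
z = 37/4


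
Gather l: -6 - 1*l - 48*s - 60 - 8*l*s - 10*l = l*(-8*s - 11) - 48*s - 66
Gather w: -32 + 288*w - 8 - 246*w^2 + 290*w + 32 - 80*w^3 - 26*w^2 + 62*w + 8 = -80*w^3 - 272*w^2 + 640*w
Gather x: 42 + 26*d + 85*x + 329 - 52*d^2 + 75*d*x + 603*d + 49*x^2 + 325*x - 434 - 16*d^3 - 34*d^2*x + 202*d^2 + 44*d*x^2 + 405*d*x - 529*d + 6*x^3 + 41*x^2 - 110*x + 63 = -16*d^3 + 150*d^2 + 100*d + 6*x^3 + x^2*(44*d + 90) + x*(-34*d^2 + 480*d + 300)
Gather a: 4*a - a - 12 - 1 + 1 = 3*a - 12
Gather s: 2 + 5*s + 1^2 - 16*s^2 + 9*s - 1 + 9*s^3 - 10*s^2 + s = 9*s^3 - 26*s^2 + 15*s + 2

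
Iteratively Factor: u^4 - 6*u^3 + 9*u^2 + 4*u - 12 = (u + 1)*(u^3 - 7*u^2 + 16*u - 12) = (u - 3)*(u + 1)*(u^2 - 4*u + 4) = (u - 3)*(u - 2)*(u + 1)*(u - 2)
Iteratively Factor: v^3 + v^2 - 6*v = (v - 2)*(v^2 + 3*v) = v*(v - 2)*(v + 3)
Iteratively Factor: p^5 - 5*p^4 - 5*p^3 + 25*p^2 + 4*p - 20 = (p - 2)*(p^4 - 3*p^3 - 11*p^2 + 3*p + 10) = (p - 2)*(p + 1)*(p^3 - 4*p^2 - 7*p + 10) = (p - 5)*(p - 2)*(p + 1)*(p^2 + p - 2) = (p - 5)*(p - 2)*(p + 1)*(p + 2)*(p - 1)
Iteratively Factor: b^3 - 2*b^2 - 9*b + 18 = (b - 2)*(b^2 - 9) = (b - 2)*(b + 3)*(b - 3)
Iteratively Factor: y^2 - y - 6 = (y + 2)*(y - 3)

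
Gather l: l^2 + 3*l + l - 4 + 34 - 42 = l^2 + 4*l - 12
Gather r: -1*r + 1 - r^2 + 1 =-r^2 - r + 2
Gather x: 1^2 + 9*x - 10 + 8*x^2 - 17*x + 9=8*x^2 - 8*x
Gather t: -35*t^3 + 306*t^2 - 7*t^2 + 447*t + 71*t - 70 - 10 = -35*t^3 + 299*t^2 + 518*t - 80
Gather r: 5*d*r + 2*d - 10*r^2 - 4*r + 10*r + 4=2*d - 10*r^2 + r*(5*d + 6) + 4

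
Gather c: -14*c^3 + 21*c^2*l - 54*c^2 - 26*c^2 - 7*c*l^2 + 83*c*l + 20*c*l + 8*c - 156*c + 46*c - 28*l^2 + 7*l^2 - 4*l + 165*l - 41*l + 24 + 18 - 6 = -14*c^3 + c^2*(21*l - 80) + c*(-7*l^2 + 103*l - 102) - 21*l^2 + 120*l + 36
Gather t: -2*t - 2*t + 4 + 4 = 8 - 4*t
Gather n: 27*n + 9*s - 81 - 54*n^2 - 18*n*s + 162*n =-54*n^2 + n*(189 - 18*s) + 9*s - 81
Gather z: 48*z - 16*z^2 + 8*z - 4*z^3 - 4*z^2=-4*z^3 - 20*z^2 + 56*z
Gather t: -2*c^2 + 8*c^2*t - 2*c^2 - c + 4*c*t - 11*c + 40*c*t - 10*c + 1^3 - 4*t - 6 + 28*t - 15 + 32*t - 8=-4*c^2 - 22*c + t*(8*c^2 + 44*c + 56) - 28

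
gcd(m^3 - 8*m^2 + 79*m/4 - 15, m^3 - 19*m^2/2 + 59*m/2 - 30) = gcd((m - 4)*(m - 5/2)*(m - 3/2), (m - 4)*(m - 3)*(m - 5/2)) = m^2 - 13*m/2 + 10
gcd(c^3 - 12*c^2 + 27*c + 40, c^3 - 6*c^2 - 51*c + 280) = c^2 - 13*c + 40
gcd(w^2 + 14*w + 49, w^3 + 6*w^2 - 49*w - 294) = w + 7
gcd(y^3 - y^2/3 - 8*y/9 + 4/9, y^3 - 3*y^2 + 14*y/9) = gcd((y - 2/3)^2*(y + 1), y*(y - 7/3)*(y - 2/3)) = y - 2/3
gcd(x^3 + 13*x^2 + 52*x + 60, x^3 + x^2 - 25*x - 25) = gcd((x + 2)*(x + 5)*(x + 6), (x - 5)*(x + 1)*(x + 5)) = x + 5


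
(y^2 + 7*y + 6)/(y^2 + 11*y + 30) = (y + 1)/(y + 5)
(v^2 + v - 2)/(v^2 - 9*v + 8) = (v + 2)/(v - 8)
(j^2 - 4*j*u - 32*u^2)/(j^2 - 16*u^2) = (-j + 8*u)/(-j + 4*u)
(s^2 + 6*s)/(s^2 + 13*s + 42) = s/(s + 7)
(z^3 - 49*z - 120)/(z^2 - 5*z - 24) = z + 5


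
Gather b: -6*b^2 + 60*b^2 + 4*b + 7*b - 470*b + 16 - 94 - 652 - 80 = 54*b^2 - 459*b - 810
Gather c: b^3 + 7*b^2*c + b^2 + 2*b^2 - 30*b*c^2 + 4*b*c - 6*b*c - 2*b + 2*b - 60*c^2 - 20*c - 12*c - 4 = b^3 + 3*b^2 + c^2*(-30*b - 60) + c*(7*b^2 - 2*b - 32) - 4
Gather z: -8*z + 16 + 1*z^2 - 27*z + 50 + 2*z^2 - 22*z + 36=3*z^2 - 57*z + 102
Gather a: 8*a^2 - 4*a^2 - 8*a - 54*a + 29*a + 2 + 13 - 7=4*a^2 - 33*a + 8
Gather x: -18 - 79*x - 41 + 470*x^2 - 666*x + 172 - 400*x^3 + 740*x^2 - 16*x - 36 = -400*x^3 + 1210*x^2 - 761*x + 77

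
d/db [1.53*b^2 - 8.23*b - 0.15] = 3.06*b - 8.23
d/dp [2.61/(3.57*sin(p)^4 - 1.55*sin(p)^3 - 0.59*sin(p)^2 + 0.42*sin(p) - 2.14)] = (-37.2708*sin(p)^3 + 12.1365*sin(p)^2 + 3.0798*sin(p) - 1.0962)*cos(p)/(-3.57*sin(p)^4 + 1.55*sin(p)^3 + 0.59*sin(p)^2 - 0.42*sin(p) + 2.14)^2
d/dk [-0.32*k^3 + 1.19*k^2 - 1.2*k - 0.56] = -0.96*k^2 + 2.38*k - 1.2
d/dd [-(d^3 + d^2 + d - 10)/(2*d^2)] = (-d^3 + d - 20)/(2*d^3)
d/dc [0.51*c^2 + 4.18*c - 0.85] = 1.02*c + 4.18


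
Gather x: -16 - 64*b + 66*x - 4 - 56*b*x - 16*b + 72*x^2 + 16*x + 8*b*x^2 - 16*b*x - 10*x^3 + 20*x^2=-80*b - 10*x^3 + x^2*(8*b + 92) + x*(82 - 72*b) - 20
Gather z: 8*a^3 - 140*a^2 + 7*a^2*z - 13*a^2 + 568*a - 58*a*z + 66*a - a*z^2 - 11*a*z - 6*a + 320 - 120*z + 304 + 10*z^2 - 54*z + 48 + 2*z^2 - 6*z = 8*a^3 - 153*a^2 + 628*a + z^2*(12 - a) + z*(7*a^2 - 69*a - 180) + 672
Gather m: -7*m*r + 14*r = -7*m*r + 14*r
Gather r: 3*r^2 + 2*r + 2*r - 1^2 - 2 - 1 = 3*r^2 + 4*r - 4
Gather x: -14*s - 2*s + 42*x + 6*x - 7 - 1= -16*s + 48*x - 8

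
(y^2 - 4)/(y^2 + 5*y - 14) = (y + 2)/(y + 7)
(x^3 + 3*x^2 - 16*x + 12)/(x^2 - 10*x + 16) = (x^2 + 5*x - 6)/(x - 8)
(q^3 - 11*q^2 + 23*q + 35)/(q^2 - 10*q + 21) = (q^2 - 4*q - 5)/(q - 3)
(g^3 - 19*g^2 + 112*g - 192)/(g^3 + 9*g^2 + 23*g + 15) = (g^3 - 19*g^2 + 112*g - 192)/(g^3 + 9*g^2 + 23*g + 15)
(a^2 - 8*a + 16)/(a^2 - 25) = (a^2 - 8*a + 16)/(a^2 - 25)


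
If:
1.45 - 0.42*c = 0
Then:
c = 3.45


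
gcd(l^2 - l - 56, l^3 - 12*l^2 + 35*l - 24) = l - 8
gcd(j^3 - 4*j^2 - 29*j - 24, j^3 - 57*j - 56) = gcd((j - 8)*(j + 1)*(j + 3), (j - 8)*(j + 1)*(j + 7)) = j^2 - 7*j - 8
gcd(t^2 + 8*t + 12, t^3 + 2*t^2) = t + 2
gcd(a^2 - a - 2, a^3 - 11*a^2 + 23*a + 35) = a + 1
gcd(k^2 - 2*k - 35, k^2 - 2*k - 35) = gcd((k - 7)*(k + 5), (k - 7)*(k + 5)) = k^2 - 2*k - 35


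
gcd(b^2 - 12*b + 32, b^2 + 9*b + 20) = 1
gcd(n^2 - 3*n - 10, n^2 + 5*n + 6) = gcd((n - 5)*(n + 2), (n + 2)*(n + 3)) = n + 2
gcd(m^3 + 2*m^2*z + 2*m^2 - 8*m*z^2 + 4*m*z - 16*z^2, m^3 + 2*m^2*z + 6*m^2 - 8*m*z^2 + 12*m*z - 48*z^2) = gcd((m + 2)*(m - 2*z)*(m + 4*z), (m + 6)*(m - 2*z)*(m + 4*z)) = -m^2 - 2*m*z + 8*z^2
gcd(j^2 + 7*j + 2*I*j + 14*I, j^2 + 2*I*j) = j + 2*I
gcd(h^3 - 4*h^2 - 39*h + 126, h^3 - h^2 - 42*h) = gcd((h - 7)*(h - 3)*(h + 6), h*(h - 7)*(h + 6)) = h^2 - h - 42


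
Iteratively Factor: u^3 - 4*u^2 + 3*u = (u - 1)*(u^2 - 3*u) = (u - 3)*(u - 1)*(u)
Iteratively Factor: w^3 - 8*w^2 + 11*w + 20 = (w + 1)*(w^2 - 9*w + 20) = (w - 4)*(w + 1)*(w - 5)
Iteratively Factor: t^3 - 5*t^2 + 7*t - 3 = (t - 1)*(t^2 - 4*t + 3) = (t - 1)^2*(t - 3)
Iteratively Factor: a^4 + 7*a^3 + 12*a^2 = (a)*(a^3 + 7*a^2 + 12*a) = a^2*(a^2 + 7*a + 12) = a^2*(a + 4)*(a + 3)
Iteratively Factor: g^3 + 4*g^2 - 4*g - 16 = (g + 2)*(g^2 + 2*g - 8) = (g + 2)*(g + 4)*(g - 2)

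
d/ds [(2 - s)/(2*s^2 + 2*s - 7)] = (2*s^2 - 8*s + 3)/(4*s^4 + 8*s^3 - 24*s^2 - 28*s + 49)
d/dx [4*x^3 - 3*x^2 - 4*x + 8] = 12*x^2 - 6*x - 4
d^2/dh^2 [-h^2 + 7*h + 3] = -2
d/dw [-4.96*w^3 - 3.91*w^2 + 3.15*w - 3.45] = -14.88*w^2 - 7.82*w + 3.15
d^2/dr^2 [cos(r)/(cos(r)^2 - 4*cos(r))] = (sin(r)^2 - 4*cos(r) + 1)/(cos(r) - 4)^3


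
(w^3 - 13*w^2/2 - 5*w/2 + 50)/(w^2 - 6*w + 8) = (2*w^2 - 5*w - 25)/(2*(w - 2))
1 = 1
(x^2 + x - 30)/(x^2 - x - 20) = (x + 6)/(x + 4)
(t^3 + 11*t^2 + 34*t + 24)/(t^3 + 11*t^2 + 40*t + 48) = (t^2 + 7*t + 6)/(t^2 + 7*t + 12)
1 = 1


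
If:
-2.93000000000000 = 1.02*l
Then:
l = -2.87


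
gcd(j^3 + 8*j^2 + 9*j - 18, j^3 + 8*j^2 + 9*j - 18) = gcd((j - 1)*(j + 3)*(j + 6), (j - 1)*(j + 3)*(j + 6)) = j^3 + 8*j^2 + 9*j - 18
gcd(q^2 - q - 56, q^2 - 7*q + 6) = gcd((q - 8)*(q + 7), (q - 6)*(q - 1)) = 1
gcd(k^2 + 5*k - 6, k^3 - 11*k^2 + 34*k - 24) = k - 1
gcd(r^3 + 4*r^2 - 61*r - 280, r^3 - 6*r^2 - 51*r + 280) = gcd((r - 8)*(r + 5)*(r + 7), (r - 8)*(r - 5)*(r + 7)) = r^2 - r - 56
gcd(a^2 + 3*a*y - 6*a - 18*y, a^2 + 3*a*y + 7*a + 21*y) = a + 3*y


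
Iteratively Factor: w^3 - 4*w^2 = (w)*(w^2 - 4*w) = w^2*(w - 4)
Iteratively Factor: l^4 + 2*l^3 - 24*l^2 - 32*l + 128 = (l - 2)*(l^3 + 4*l^2 - 16*l - 64) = (l - 2)*(l + 4)*(l^2 - 16) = (l - 4)*(l - 2)*(l + 4)*(l + 4)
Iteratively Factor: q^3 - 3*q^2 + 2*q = (q - 1)*(q^2 - 2*q) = q*(q - 1)*(q - 2)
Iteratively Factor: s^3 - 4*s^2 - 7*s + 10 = (s - 1)*(s^2 - 3*s - 10) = (s - 5)*(s - 1)*(s + 2)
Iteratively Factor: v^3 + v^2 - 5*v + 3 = (v - 1)*(v^2 + 2*v - 3) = (v - 1)^2*(v + 3)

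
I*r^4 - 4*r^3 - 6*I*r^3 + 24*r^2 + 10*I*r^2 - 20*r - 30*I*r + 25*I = (r - 5)*(r - 1)*(r + 5*I)*(I*r + 1)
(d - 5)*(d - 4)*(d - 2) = d^3 - 11*d^2 + 38*d - 40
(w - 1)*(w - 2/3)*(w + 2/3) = w^3 - w^2 - 4*w/9 + 4/9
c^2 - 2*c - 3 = (c - 3)*(c + 1)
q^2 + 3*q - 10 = (q - 2)*(q + 5)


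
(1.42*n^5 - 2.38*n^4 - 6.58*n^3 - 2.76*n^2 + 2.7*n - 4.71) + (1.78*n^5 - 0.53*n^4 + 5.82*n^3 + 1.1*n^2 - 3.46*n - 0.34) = 3.2*n^5 - 2.91*n^4 - 0.76*n^3 - 1.66*n^2 - 0.76*n - 5.05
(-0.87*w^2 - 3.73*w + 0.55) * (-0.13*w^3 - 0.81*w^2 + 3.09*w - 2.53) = 0.1131*w^5 + 1.1896*w^4 + 0.2615*w^3 - 9.7701*w^2 + 11.1364*w - 1.3915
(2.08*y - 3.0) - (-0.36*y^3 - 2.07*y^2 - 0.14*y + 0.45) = 0.36*y^3 + 2.07*y^2 + 2.22*y - 3.45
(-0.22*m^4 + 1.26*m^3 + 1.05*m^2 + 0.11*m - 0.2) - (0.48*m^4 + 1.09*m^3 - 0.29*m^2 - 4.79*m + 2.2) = -0.7*m^4 + 0.17*m^3 + 1.34*m^2 + 4.9*m - 2.4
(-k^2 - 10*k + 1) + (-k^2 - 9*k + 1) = -2*k^2 - 19*k + 2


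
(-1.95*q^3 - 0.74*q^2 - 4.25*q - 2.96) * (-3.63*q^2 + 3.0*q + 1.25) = 7.0785*q^5 - 3.1638*q^4 + 10.77*q^3 - 2.9302*q^2 - 14.1925*q - 3.7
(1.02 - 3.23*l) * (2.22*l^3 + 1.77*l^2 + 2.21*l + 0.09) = -7.1706*l^4 - 3.4527*l^3 - 5.3329*l^2 + 1.9635*l + 0.0918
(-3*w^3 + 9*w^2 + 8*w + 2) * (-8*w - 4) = 24*w^4 - 60*w^3 - 100*w^2 - 48*w - 8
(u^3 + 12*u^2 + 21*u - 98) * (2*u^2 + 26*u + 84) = 2*u^5 + 50*u^4 + 438*u^3 + 1358*u^2 - 784*u - 8232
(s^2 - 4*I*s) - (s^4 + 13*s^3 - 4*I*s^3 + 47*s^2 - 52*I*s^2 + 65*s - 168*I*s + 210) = -s^4 - 13*s^3 + 4*I*s^3 - 46*s^2 + 52*I*s^2 - 65*s + 164*I*s - 210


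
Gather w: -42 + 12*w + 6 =12*w - 36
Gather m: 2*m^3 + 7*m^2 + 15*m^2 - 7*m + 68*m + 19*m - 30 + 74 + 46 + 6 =2*m^3 + 22*m^2 + 80*m + 96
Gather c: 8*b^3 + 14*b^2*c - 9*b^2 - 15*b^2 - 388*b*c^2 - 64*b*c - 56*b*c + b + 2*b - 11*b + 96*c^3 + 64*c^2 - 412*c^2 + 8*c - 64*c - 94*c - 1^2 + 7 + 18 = 8*b^3 - 24*b^2 - 8*b + 96*c^3 + c^2*(-388*b - 348) + c*(14*b^2 - 120*b - 150) + 24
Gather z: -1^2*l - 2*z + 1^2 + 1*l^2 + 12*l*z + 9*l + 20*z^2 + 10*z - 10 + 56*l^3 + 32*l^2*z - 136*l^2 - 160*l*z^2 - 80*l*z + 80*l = 56*l^3 - 135*l^2 + 88*l + z^2*(20 - 160*l) + z*(32*l^2 - 68*l + 8) - 9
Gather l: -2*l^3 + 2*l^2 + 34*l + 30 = -2*l^3 + 2*l^2 + 34*l + 30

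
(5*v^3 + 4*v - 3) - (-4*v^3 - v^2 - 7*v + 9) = 9*v^3 + v^2 + 11*v - 12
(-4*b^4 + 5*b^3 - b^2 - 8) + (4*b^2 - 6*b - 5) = -4*b^4 + 5*b^3 + 3*b^2 - 6*b - 13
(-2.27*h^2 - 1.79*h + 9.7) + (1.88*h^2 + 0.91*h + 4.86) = -0.39*h^2 - 0.88*h + 14.56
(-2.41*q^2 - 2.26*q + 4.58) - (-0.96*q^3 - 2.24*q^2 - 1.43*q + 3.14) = 0.96*q^3 - 0.17*q^2 - 0.83*q + 1.44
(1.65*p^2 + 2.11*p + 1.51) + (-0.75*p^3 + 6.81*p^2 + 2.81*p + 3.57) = -0.75*p^3 + 8.46*p^2 + 4.92*p + 5.08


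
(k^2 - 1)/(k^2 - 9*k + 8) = (k + 1)/(k - 8)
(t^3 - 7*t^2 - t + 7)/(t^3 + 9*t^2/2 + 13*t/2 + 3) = 2*(t^2 - 8*t + 7)/(2*t^2 + 7*t + 6)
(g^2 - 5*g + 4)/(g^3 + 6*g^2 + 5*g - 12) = (g - 4)/(g^2 + 7*g + 12)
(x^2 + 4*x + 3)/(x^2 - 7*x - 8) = (x + 3)/(x - 8)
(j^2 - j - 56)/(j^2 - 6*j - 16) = (j + 7)/(j + 2)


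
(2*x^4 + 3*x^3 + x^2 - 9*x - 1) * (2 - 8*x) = -16*x^5 - 20*x^4 - 2*x^3 + 74*x^2 - 10*x - 2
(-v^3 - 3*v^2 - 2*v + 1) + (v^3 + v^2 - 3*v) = -2*v^2 - 5*v + 1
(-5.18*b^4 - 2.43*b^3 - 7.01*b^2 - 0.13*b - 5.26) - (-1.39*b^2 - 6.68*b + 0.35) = -5.18*b^4 - 2.43*b^3 - 5.62*b^2 + 6.55*b - 5.61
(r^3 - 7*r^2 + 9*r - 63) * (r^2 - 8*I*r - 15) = r^5 - 7*r^4 - 8*I*r^4 - 6*r^3 + 56*I*r^3 + 42*r^2 - 72*I*r^2 - 135*r + 504*I*r + 945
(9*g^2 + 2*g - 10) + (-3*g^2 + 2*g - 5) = 6*g^2 + 4*g - 15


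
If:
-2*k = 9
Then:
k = -9/2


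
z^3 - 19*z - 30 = (z - 5)*(z + 2)*(z + 3)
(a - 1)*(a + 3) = a^2 + 2*a - 3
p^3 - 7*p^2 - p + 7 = (p - 7)*(p - 1)*(p + 1)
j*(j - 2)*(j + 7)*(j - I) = j^4 + 5*j^3 - I*j^3 - 14*j^2 - 5*I*j^2 + 14*I*j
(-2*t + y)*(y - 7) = -2*t*y + 14*t + y^2 - 7*y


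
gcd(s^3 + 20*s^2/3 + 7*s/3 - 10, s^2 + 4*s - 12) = s + 6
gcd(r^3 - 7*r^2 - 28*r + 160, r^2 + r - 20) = r^2 + r - 20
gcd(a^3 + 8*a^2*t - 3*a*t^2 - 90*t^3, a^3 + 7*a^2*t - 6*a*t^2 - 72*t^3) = -a^2 - 3*a*t + 18*t^2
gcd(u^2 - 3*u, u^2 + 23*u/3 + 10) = 1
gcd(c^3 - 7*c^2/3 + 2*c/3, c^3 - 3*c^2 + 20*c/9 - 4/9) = c^2 - 7*c/3 + 2/3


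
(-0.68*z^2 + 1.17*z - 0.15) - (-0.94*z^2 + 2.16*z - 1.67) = 0.26*z^2 - 0.99*z + 1.52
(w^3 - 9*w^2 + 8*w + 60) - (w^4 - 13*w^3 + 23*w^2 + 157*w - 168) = -w^4 + 14*w^3 - 32*w^2 - 149*w + 228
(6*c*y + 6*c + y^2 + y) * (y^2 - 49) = 6*c*y^3 + 6*c*y^2 - 294*c*y - 294*c + y^4 + y^3 - 49*y^2 - 49*y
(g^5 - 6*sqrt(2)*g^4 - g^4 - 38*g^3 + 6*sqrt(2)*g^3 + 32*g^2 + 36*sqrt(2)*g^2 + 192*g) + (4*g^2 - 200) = g^5 - 6*sqrt(2)*g^4 - g^4 - 38*g^3 + 6*sqrt(2)*g^3 + 36*g^2 + 36*sqrt(2)*g^2 + 192*g - 200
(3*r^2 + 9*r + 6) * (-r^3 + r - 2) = -3*r^5 - 9*r^4 - 3*r^3 + 3*r^2 - 12*r - 12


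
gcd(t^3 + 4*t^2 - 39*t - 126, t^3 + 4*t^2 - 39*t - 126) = t^3 + 4*t^2 - 39*t - 126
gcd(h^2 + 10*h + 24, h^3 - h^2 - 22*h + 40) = 1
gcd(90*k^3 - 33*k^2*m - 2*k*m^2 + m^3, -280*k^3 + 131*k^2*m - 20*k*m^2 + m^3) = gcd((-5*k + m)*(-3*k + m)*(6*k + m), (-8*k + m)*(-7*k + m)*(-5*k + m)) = 5*k - m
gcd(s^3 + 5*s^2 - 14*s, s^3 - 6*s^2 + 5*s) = s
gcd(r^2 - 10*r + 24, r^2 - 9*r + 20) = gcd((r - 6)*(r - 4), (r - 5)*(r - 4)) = r - 4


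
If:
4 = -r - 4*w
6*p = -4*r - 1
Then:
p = 8*w/3 + 5/2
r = -4*w - 4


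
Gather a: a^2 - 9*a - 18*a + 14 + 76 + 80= a^2 - 27*a + 170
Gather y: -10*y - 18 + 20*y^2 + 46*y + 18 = 20*y^2 + 36*y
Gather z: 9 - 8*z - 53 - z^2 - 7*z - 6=-z^2 - 15*z - 50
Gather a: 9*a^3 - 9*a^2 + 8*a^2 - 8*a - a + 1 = 9*a^3 - a^2 - 9*a + 1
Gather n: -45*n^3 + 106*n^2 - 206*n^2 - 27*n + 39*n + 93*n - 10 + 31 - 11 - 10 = -45*n^3 - 100*n^2 + 105*n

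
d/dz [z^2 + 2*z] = 2*z + 2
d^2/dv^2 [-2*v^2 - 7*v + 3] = -4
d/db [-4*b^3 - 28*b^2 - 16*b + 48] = -12*b^2 - 56*b - 16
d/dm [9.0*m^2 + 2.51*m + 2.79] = 18.0*m + 2.51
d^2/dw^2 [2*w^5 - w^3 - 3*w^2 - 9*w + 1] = 40*w^3 - 6*w - 6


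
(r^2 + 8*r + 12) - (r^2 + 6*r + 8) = 2*r + 4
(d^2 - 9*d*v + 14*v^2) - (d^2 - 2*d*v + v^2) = -7*d*v + 13*v^2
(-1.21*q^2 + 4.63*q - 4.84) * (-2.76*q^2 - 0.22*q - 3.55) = 3.3396*q^4 - 12.5126*q^3 + 16.6353*q^2 - 15.3717*q + 17.182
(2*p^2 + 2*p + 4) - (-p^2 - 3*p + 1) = 3*p^2 + 5*p + 3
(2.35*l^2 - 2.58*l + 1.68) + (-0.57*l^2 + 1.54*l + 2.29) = 1.78*l^2 - 1.04*l + 3.97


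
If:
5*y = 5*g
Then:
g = y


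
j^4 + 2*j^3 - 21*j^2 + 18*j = j*(j - 3)*(j - 1)*(j + 6)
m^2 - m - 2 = (m - 2)*(m + 1)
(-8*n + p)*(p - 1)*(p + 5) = -8*n*p^2 - 32*n*p + 40*n + p^3 + 4*p^2 - 5*p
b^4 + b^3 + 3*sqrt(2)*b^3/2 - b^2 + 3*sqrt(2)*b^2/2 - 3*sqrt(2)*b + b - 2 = (b - 1)*(b + 2)*(b + sqrt(2)/2)*(b + sqrt(2))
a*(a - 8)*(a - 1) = a^3 - 9*a^2 + 8*a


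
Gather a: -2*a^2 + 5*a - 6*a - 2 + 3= -2*a^2 - a + 1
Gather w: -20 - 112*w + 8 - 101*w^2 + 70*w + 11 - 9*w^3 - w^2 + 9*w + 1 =-9*w^3 - 102*w^2 - 33*w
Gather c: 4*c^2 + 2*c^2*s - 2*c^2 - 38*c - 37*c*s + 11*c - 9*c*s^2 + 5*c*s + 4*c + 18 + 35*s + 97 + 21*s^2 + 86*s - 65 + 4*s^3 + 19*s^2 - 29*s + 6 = c^2*(2*s + 2) + c*(-9*s^2 - 32*s - 23) + 4*s^3 + 40*s^2 + 92*s + 56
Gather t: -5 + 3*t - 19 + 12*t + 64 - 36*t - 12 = 28 - 21*t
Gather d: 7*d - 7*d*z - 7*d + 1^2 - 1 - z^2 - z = -7*d*z - z^2 - z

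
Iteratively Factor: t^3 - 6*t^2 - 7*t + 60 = (t - 5)*(t^2 - t - 12) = (t - 5)*(t - 4)*(t + 3)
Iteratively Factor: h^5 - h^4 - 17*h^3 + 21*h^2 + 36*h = (h - 3)*(h^4 + 2*h^3 - 11*h^2 - 12*h) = (h - 3)*(h + 4)*(h^3 - 2*h^2 - 3*h) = (h - 3)*(h + 1)*(h + 4)*(h^2 - 3*h) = h*(h - 3)*(h + 1)*(h + 4)*(h - 3)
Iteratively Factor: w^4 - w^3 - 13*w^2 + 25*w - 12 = (w - 3)*(w^3 + 2*w^2 - 7*w + 4) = (w - 3)*(w - 1)*(w^2 + 3*w - 4) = (w - 3)*(w - 1)*(w + 4)*(w - 1)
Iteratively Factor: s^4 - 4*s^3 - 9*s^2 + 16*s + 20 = (s - 2)*(s^3 - 2*s^2 - 13*s - 10) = (s - 2)*(s + 2)*(s^2 - 4*s - 5) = (s - 2)*(s + 1)*(s + 2)*(s - 5)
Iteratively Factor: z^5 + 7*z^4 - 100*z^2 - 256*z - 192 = (z + 4)*(z^4 + 3*z^3 - 12*z^2 - 52*z - 48) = (z + 2)*(z + 4)*(z^3 + z^2 - 14*z - 24) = (z + 2)*(z + 3)*(z + 4)*(z^2 - 2*z - 8) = (z - 4)*(z + 2)*(z + 3)*(z + 4)*(z + 2)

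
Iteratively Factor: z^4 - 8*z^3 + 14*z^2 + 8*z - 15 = (z - 3)*(z^3 - 5*z^2 - z + 5) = (z - 3)*(z - 1)*(z^2 - 4*z - 5) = (z - 3)*(z - 1)*(z + 1)*(z - 5)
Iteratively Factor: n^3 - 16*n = (n)*(n^2 - 16) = n*(n - 4)*(n + 4)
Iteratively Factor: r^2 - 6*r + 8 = (r - 4)*(r - 2)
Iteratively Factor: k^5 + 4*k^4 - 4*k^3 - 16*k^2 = (k + 4)*(k^4 - 4*k^2) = (k - 2)*(k + 4)*(k^3 + 2*k^2) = k*(k - 2)*(k + 4)*(k^2 + 2*k) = k^2*(k - 2)*(k + 4)*(k + 2)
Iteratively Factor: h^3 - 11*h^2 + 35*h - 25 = (h - 5)*(h^2 - 6*h + 5) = (h - 5)^2*(h - 1)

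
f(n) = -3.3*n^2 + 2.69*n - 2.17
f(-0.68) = -5.53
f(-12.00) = -509.65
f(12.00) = -445.09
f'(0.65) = -1.60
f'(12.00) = -76.51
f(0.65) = -1.82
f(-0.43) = -3.94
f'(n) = 2.69 - 6.6*n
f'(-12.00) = 81.89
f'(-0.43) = 5.53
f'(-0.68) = 7.18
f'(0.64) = -1.53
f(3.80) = -39.60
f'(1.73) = -8.73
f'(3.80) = -22.39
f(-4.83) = -92.15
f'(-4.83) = 34.57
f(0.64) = -1.80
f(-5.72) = -125.53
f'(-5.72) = 40.44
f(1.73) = -7.39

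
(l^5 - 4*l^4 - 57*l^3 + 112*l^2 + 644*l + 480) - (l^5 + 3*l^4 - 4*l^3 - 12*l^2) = -7*l^4 - 53*l^3 + 124*l^2 + 644*l + 480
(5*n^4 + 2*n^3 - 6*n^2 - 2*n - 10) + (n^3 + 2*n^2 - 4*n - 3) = 5*n^4 + 3*n^3 - 4*n^2 - 6*n - 13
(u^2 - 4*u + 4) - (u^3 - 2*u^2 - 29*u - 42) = -u^3 + 3*u^2 + 25*u + 46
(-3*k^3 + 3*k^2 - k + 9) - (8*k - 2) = -3*k^3 + 3*k^2 - 9*k + 11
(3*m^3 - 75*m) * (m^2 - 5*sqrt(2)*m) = 3*m^5 - 15*sqrt(2)*m^4 - 75*m^3 + 375*sqrt(2)*m^2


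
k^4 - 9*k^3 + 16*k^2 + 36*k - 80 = (k - 5)*(k - 4)*(k - 2)*(k + 2)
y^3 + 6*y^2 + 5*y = y*(y + 1)*(y + 5)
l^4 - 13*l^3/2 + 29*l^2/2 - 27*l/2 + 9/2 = (l - 3)*(l - 3/2)*(l - 1)^2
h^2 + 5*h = h*(h + 5)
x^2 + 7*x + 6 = (x + 1)*(x + 6)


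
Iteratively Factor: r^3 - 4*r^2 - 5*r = (r)*(r^2 - 4*r - 5) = r*(r + 1)*(r - 5)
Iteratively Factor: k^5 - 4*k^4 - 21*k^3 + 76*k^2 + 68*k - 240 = (k + 4)*(k^4 - 8*k^3 + 11*k^2 + 32*k - 60) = (k + 2)*(k + 4)*(k^3 - 10*k^2 + 31*k - 30) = (k - 3)*(k + 2)*(k + 4)*(k^2 - 7*k + 10) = (k - 5)*(k - 3)*(k + 2)*(k + 4)*(k - 2)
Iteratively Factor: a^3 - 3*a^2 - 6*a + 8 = (a - 1)*(a^2 - 2*a - 8) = (a - 4)*(a - 1)*(a + 2)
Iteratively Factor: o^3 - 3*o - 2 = (o + 1)*(o^2 - o - 2) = (o - 2)*(o + 1)*(o + 1)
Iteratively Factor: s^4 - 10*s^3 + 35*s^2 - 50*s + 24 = (s - 2)*(s^3 - 8*s^2 + 19*s - 12) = (s - 3)*(s - 2)*(s^2 - 5*s + 4) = (s - 3)*(s - 2)*(s - 1)*(s - 4)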